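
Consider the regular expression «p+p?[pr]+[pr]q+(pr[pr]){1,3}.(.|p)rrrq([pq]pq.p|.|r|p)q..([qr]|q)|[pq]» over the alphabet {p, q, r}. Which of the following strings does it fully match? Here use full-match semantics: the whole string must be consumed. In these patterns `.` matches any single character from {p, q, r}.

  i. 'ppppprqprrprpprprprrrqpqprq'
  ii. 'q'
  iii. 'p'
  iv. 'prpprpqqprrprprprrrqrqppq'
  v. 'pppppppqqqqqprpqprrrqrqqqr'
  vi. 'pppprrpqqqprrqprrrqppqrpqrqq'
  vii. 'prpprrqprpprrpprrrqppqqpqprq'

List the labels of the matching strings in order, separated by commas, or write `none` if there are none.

i → match
ii → match
iii → match
iv → match
v → match
vi → match
vii → match

i, ii, iii, iv, v, vi, vii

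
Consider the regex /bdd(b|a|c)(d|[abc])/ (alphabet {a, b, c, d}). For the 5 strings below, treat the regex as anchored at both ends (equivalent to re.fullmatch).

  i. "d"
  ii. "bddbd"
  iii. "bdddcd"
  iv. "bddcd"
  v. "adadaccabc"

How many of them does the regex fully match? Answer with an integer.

2

i → no match — must start with "bdd"
ii → match
iii → no match
iv → match
v → no match — must start with "bdd"
Total matched: 2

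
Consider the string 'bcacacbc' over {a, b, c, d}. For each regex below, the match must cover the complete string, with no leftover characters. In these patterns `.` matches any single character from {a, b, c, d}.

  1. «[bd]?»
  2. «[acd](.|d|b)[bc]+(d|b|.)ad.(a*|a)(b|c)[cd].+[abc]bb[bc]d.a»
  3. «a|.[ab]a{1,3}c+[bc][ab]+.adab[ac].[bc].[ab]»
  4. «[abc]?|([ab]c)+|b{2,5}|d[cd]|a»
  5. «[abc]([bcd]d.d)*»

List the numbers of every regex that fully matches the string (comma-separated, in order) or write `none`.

1 → no match
2 → no match — must end with 'a'
3 → no match
4 → match
5 → no match

4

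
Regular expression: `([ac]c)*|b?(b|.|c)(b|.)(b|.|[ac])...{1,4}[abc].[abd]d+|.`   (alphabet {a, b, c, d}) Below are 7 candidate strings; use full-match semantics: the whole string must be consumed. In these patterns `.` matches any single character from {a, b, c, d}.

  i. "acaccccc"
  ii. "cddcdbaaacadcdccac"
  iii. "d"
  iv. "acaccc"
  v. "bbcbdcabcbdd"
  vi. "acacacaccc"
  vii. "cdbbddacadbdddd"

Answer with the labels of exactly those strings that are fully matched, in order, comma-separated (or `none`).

i, iii, iv, v, vi, vii

i → match
ii → no match
iii → match
iv → match
v → match
vi → match
vii → match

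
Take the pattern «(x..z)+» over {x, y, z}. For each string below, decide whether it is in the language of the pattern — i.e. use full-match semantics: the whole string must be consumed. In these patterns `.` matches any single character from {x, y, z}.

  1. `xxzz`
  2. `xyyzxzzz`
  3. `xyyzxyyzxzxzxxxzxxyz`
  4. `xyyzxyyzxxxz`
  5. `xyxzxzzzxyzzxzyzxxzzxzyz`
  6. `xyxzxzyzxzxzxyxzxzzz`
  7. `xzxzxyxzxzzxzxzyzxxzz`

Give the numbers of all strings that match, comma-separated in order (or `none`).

1 → match
2 → match
3 → match
4 → match
5 → match
6 → match
7 → no match

1, 2, 3, 4, 5, 6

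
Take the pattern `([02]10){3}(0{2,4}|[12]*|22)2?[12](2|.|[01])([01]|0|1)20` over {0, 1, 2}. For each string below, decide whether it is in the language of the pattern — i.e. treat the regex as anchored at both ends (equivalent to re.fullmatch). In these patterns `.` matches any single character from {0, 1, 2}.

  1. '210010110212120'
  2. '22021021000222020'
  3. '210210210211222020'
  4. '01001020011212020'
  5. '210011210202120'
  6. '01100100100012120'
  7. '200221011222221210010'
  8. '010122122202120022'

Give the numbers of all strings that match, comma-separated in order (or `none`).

1 → no match
2 → no match
3 → match
4 → no match
5 → no match
6 → no match
7 → no match — must end with '20'
8 → no match — must end with '20'

3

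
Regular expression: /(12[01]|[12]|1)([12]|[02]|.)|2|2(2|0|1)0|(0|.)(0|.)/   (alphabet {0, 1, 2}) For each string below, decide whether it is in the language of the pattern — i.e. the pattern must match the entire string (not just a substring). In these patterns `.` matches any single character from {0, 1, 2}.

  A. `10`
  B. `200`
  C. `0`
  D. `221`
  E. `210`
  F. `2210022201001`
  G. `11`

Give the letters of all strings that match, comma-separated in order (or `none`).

A → match
B → match
C → no match
D → no match
E → match
F → no match
G → match

A, B, E, G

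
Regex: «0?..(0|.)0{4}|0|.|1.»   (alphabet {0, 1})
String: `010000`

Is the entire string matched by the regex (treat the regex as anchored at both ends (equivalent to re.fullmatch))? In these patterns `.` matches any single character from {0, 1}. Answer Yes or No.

No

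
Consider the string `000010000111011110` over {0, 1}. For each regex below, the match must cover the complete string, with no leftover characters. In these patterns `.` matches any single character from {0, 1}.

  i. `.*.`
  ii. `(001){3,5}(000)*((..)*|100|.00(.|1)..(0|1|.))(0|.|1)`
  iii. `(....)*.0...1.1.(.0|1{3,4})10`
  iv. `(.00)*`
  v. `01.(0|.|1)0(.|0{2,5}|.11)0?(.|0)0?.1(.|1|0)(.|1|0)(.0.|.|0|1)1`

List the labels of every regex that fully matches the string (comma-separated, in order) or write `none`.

i → match
ii → no match — must start with `001`
iii → match
iv → no match
v → no match — must start with `01`

i, iii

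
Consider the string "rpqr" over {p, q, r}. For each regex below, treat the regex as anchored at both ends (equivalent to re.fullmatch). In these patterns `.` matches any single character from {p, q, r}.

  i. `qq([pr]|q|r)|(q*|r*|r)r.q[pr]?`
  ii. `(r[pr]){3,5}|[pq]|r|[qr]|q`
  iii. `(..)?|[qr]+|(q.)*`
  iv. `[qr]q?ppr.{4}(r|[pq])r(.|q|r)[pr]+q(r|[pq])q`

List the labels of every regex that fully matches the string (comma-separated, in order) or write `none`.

i → match
ii → no match
iii → no match
iv → no match — must end with "q"

i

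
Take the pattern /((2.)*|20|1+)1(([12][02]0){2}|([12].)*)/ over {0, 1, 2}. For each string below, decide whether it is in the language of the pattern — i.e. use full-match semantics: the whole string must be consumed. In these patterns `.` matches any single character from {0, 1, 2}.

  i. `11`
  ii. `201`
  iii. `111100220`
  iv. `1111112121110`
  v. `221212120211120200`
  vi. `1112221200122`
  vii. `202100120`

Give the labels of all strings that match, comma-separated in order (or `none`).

i → match
ii → match
iii → match
iv → match
v → no match
vi → no match
vii → no match

i, ii, iii, iv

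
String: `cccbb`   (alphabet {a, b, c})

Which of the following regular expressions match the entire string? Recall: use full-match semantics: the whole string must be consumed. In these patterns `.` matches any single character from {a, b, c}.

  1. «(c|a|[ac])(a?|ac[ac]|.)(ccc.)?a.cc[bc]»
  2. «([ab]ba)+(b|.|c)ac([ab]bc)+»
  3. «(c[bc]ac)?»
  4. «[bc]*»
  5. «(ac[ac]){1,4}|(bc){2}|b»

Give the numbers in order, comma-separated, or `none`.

4

1 → no match
2 → no match — must end with `bc`
3 → no match
4 → match
5 → no match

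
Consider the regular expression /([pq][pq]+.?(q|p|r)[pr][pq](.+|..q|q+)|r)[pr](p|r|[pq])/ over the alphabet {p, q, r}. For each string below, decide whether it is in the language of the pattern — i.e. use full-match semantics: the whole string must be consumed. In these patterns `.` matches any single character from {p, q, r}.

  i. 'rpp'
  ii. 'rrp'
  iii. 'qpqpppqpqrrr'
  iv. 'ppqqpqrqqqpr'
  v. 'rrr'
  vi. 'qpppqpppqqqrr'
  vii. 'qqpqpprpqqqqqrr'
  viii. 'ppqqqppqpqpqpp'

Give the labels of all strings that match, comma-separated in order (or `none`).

i. 'rpp' → match
ii. 'rrp' → match
iii. 'qpqpppqpqrrr' → match
iv. 'ppqqpqrqqqpr' → match
v. 'rrr' → match
vi → match
vii → match
viii → match

i, ii, iii, iv, v, vi, vii, viii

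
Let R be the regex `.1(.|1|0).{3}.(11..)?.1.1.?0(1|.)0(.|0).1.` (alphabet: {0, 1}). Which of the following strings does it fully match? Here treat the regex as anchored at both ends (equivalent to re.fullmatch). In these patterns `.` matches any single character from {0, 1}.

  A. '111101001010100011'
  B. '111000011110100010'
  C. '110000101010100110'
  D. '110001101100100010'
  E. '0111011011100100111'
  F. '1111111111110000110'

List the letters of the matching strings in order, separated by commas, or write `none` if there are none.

A → match
B → match
C → match
D → no match
E → match
F → match

A, B, C, E, F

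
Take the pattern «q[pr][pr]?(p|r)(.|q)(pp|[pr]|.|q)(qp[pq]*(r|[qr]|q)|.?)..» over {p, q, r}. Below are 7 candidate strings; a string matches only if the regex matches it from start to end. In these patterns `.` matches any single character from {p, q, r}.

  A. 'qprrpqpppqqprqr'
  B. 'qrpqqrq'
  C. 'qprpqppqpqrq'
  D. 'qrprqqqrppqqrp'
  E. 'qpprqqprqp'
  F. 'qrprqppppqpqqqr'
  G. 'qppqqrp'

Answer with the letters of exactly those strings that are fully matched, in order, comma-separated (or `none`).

A → match
B → match
C → match
D → no match
E → match
F → no match
G → match

A, B, C, E, G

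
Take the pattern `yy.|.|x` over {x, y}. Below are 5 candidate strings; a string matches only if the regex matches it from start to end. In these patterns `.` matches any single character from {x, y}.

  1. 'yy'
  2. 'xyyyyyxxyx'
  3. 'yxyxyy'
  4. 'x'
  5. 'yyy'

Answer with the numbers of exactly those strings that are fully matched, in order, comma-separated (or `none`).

4, 5

1 → no match
2 → no match
3 → no match
4 → match
5 → match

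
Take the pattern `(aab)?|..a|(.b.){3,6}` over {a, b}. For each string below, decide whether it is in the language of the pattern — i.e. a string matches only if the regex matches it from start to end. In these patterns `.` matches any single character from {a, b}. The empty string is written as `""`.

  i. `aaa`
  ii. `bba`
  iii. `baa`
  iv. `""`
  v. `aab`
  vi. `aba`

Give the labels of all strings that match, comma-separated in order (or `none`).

i → match
ii → match
iii → match
iv → match
v → match
vi → match

i, ii, iii, iv, v, vi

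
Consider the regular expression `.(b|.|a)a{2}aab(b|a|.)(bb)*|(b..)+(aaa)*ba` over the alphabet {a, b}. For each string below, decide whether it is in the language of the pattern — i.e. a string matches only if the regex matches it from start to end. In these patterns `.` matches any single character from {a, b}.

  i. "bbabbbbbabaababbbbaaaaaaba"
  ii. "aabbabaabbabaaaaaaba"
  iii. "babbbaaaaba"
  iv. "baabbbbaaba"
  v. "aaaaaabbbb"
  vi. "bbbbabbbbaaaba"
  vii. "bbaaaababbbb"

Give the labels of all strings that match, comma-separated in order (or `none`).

i → match
ii → no match
iii → match
iv → match
v → match
vi → match
vii → match

i, iii, iv, v, vi, vii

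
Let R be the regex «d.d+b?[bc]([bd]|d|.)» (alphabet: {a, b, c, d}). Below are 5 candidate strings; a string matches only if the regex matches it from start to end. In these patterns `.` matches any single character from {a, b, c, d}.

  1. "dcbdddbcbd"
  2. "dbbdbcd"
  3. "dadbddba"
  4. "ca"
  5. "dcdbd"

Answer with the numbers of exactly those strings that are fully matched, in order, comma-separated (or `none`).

5

1 → no match
2 → no match
3 → no match
4 → no match — must start with "d"
5 → match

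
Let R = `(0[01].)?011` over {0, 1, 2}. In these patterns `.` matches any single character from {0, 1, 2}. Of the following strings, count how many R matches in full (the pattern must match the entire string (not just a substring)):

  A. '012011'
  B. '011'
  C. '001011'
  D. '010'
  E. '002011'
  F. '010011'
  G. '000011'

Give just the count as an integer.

6

A → match
B → match
C → match
D → no match — must end with '011'
E → match
F → match
G → match
Total matched: 6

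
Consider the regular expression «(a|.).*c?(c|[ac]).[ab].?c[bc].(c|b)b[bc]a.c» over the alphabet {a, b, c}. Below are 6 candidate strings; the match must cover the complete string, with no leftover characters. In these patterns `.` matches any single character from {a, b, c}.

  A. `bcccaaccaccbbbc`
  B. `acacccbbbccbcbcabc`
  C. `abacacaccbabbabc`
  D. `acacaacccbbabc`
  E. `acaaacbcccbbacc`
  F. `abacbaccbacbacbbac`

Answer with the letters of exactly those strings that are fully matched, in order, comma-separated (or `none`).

A → no match
B → match
C → no match
D → no match
E → no match
F → no match

B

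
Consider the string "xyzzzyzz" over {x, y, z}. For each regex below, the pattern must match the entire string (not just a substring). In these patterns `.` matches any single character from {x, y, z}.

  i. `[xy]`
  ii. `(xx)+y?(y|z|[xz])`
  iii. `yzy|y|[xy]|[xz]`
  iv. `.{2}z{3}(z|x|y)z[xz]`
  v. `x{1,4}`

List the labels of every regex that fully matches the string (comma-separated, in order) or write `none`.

iv

i → no match
ii → no match — must start with "xx"
iii → no match
iv → match
v → no match — must end with "x"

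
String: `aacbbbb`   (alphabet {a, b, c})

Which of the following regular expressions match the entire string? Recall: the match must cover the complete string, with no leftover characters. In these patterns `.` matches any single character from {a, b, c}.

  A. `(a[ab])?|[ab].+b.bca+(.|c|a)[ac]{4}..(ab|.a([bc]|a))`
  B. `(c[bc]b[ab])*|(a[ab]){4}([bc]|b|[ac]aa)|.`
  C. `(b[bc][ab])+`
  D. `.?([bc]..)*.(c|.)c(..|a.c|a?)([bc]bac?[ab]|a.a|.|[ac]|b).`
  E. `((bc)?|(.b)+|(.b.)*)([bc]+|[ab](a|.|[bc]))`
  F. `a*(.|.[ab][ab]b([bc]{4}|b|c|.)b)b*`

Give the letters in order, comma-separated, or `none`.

D, F

A → no match
B → no match
C → no match — must start with `b`
D → match
E → no match
F → match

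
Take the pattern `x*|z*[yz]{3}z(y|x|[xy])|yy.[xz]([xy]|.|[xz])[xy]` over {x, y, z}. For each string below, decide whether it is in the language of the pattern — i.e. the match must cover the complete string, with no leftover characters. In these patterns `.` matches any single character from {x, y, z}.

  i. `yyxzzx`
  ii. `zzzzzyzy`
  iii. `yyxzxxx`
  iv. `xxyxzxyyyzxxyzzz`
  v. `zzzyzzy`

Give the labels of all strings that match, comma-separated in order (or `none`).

i, ii, v

i. `yyxzzx` → match
ii. `zzzzzyzy` → match
iii. `yyxzxxx` → no match
iv → no match
v. `zzzyzzy` → match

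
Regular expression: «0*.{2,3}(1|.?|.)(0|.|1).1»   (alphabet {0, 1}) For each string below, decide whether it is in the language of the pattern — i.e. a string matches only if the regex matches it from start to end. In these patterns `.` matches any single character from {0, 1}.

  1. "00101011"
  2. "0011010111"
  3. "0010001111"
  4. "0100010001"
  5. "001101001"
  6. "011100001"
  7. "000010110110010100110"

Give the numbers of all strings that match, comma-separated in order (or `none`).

1 → match
2 → no match
3 → no match
4 → no match
5 → match
6 → no match
7 → no match — must end with "1"

1, 5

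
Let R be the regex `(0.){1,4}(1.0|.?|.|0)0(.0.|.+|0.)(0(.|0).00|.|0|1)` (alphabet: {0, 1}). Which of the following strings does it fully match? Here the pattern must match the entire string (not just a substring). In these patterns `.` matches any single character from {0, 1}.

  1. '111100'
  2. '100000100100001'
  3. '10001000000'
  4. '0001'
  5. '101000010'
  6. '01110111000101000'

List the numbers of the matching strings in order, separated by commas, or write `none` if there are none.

1 → no match — must start with '0'
2 → no match — must start with '0'
3 → no match — must start with '0'
4 → no match
5 → no match — must start with '0'
6 → no match

none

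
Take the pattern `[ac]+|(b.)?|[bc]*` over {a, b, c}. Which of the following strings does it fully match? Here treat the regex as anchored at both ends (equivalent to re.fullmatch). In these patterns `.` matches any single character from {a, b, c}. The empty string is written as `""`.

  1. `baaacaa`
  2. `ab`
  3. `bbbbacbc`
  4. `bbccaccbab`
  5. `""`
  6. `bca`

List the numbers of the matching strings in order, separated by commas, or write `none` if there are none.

1 → no match
2 → no match
3 → no match
4 → no match
5 → match
6 → no match

5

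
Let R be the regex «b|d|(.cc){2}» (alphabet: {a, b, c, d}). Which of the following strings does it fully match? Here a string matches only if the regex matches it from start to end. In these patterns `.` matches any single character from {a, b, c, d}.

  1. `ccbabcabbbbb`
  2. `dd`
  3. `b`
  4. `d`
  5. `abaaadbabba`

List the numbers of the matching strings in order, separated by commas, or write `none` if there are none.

3, 4

1. `ccbabcabbbbb` → no match
2. `dd` → no match
3. `b` → match
4. `d` → match
5. `abaaadbabba` → no match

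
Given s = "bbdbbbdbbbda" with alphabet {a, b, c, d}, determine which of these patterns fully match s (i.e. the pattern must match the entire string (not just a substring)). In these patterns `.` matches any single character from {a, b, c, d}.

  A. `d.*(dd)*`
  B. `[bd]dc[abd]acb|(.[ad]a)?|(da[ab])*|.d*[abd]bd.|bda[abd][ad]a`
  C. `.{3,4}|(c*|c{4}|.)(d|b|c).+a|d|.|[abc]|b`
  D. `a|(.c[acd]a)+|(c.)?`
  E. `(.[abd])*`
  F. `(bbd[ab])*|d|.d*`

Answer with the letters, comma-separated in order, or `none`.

C, E, F

A → no match — must start with "d"
B → no match
C → match
D → no match
E → match
F → match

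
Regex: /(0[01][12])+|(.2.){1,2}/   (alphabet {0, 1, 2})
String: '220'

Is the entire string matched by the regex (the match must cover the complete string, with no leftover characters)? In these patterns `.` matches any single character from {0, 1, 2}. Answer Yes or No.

Yes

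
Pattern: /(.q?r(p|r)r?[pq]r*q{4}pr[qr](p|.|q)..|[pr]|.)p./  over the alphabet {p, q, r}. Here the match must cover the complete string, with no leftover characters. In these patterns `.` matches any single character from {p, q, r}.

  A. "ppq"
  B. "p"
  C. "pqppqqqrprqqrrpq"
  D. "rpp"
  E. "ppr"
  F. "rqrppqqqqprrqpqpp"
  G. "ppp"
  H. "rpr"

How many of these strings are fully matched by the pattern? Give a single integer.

A → match
B → no match
C → no match
D → match
E → match
F → match
G → match
H → match
Total matched: 6

6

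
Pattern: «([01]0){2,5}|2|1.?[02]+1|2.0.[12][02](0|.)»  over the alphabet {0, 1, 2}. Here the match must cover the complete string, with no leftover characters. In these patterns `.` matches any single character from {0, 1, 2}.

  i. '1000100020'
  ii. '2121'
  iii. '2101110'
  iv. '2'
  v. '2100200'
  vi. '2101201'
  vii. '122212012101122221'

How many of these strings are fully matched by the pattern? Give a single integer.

3

i → no match
ii → no match
iii → no match
iv → match
v → match
vi → match
vii → no match
Total matched: 3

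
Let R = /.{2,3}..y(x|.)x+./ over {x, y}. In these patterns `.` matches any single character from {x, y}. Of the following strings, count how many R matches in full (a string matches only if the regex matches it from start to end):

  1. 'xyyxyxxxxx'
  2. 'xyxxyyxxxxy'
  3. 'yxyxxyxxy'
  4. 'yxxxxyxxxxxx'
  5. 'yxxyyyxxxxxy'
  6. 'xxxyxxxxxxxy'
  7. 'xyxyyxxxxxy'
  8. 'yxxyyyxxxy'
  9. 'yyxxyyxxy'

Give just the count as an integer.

8

1 → match
2 → match
3 → match
4 → match
5 → match
6 → no match
7 → match
8 → match
9 → match
Total matched: 8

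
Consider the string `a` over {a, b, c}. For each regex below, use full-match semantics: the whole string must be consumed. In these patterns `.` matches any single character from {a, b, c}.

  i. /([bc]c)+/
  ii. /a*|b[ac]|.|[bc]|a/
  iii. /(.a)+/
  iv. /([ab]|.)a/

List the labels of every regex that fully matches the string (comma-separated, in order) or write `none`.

ii

i → no match — must end with `c`
ii → match
iii → no match
iv → no match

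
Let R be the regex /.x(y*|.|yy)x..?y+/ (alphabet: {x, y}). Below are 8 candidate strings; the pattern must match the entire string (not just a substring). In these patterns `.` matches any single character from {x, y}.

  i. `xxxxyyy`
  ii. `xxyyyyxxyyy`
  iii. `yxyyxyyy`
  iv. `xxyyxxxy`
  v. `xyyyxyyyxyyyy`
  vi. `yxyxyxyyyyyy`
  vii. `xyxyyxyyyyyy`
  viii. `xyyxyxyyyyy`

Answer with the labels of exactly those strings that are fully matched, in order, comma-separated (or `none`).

i, ii, iii, iv, vi

i → match
ii → match
iii → match
iv → match
v → no match
vi → match
vii → no match
viii → no match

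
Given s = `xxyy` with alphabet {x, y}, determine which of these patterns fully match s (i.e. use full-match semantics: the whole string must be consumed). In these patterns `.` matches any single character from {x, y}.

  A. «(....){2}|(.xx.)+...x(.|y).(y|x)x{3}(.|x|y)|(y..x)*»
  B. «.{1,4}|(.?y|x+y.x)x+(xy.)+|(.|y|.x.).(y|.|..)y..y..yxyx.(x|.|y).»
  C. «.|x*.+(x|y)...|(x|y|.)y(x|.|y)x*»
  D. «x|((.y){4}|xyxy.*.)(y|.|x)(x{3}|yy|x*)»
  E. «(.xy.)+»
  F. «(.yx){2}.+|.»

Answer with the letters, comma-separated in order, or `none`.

A → no match
B → match
C → no match
D → no match
E → match
F → no match

B, E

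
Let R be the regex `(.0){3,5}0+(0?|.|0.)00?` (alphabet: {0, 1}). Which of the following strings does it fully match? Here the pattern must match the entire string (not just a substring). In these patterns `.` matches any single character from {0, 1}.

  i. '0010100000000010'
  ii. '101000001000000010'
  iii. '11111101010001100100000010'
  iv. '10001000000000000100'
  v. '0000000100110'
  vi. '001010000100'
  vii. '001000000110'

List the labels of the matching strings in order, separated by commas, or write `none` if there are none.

i, ii, iv, vi

i → match
ii → match
iii → no match
iv → match
v → no match
vi → match
vii → no match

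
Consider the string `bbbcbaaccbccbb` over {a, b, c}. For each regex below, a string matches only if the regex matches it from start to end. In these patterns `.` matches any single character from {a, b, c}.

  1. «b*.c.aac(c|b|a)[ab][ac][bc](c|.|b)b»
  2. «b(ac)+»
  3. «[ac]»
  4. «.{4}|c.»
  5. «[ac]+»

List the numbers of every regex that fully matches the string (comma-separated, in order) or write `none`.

1

1 → match
2 → no match — must start with `bac`
3 → no match
4 → no match
5 → no match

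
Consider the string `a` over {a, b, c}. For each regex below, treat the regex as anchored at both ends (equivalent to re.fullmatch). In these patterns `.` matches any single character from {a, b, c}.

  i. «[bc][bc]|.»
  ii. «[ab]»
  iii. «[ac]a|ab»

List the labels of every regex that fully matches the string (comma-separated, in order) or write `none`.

i → match
ii → match
iii → no match

i, ii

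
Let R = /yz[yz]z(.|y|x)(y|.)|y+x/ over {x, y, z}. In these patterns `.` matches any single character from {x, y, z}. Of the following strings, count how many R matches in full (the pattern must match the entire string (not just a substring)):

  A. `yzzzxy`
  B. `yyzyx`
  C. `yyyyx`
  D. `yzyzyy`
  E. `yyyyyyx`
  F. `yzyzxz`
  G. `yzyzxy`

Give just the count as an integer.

6

A → match
B → no match
C → match
D → match
E → match
F → match
G → match
Total matched: 6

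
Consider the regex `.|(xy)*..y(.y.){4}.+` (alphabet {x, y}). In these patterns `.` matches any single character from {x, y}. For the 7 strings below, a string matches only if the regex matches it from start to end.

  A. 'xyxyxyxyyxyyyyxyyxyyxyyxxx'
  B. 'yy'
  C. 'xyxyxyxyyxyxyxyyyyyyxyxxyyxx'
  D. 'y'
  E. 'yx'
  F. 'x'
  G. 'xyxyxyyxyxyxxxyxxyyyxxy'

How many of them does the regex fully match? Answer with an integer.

4

A → match
B. 'yy' → no match
C → match
D. 'y' → match
E. 'yx' → no match
F. 'x' → match
G → no match
Total matched: 4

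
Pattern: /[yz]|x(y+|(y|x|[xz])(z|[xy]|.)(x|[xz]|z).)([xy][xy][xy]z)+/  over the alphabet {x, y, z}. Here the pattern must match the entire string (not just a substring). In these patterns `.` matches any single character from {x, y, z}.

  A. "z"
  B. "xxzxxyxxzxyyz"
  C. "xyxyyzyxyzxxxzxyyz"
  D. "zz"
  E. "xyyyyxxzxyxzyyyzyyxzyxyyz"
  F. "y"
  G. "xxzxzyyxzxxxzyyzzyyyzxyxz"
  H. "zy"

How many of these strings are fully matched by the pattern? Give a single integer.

A → match
B → match
C → match
D → no match
E → no match
F → match
G → no match
H → no match
Total matched: 4

4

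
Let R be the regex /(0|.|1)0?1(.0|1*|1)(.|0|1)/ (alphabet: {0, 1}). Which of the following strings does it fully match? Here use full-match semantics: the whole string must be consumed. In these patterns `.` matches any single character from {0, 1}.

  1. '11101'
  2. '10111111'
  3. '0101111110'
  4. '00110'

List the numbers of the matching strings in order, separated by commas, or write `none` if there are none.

1. '11101' → match
2. '10111111' → match
3. '0101111110' → no match
4. '00110' → match

1, 2, 4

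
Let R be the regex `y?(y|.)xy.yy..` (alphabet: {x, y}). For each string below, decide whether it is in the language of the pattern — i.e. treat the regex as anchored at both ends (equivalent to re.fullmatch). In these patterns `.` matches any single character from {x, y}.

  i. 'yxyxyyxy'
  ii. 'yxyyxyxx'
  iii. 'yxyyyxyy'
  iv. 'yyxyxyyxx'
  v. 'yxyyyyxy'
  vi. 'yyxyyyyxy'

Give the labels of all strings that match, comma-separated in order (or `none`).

i, iv, v, vi

i → match
ii → no match
iii → no match
iv → match
v → match
vi → match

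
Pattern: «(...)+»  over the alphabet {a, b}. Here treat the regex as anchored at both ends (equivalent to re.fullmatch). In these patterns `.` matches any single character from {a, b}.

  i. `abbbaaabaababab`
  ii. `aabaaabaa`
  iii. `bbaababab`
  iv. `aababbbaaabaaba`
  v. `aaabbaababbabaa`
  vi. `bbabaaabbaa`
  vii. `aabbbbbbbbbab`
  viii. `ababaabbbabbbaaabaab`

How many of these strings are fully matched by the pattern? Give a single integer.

5

i → match
ii → match
iii → match
iv → match
v → match
vi → no match
vii → no match
viii → no match
Total matched: 5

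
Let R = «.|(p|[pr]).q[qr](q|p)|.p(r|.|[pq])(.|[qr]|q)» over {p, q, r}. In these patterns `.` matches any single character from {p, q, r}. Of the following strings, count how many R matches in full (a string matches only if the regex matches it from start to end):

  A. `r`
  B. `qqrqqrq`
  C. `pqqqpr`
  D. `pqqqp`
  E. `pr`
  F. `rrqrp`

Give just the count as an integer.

A. `r` → match
B. `qqrqqrq` → no match
C. `pqqqpr` → no match
D. `pqqqp` → match
E. `pr` → no match
F. `rrqrp` → match
Total matched: 3

3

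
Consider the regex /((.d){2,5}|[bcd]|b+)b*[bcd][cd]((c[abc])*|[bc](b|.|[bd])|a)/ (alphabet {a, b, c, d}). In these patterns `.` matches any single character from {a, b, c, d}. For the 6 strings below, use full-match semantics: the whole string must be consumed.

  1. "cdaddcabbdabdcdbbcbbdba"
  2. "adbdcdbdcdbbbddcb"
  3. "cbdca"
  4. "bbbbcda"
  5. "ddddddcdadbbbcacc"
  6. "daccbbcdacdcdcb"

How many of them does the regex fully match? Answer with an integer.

3

1 → no match
2 → match
3. "cbdca" → match
4. "bbbbcda" → match
5 → no match
6 → no match
Total matched: 3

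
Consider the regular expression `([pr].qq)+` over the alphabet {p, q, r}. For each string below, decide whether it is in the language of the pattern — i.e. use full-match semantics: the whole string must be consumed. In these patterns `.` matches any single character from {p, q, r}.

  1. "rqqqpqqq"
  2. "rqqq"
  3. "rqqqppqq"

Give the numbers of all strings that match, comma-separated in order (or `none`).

1. "rqqqpqqq" → match
2. "rqqq" → match
3. "rqqqppqq" → match

1, 2, 3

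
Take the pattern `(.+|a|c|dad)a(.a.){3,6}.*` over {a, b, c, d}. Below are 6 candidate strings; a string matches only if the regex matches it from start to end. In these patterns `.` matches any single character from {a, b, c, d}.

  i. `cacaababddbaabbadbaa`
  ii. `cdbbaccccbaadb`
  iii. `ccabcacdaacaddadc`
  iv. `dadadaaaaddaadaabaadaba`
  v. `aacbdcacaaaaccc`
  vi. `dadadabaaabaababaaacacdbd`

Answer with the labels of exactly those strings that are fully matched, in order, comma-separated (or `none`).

iv, vi

i → no match
ii → no match
iii → no match
iv → match
v → no match
vi → match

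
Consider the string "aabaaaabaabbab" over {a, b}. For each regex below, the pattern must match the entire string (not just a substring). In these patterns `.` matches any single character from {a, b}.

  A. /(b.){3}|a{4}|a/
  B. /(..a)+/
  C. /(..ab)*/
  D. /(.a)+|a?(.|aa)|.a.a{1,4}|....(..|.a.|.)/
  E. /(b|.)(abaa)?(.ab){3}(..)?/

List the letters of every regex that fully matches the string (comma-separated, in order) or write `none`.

A → no match
B → no match — must end with "a"
C → no match
D → no match
E → match

E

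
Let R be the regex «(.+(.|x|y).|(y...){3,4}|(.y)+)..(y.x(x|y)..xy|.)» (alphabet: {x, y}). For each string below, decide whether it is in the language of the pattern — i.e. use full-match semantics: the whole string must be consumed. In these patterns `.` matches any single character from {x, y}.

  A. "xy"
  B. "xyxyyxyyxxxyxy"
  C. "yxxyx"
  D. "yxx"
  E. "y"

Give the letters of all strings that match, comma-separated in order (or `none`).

B

A → no match
B → match
C → no match
D → no match
E → no match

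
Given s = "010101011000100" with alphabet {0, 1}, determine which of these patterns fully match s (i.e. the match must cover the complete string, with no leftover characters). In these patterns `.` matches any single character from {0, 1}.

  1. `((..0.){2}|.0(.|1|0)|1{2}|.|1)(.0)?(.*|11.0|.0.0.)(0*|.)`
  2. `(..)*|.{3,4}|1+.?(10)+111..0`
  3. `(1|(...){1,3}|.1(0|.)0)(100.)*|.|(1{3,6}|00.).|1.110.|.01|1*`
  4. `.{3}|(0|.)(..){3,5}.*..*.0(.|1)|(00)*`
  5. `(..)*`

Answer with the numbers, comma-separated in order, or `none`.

1 → match
2 → no match
3 → no match
4 → match
5 → no match

1, 4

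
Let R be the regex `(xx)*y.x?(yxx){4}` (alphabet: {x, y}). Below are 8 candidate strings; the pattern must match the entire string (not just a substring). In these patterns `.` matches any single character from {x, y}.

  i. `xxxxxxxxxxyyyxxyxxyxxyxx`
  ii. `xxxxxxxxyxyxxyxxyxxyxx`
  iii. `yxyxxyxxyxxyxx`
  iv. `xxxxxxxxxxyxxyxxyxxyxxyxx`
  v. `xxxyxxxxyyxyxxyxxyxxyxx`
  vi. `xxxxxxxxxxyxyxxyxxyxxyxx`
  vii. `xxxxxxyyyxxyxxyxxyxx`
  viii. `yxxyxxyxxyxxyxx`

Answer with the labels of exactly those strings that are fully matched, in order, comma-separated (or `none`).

i, ii, iii, iv, vi, vii, viii

i → match
ii → match
iii → match
iv → match
v → no match
vi → match
vii → match
viii → match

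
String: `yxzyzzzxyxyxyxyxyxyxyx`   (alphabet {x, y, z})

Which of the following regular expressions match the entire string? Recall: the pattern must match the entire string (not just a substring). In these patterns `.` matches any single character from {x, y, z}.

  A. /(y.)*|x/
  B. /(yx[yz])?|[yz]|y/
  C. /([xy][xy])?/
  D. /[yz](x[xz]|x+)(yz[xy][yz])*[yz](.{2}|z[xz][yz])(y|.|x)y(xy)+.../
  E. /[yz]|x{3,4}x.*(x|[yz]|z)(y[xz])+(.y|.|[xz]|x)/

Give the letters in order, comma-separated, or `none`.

A → no match
B → no match
C → no match
D → match
E → no match

D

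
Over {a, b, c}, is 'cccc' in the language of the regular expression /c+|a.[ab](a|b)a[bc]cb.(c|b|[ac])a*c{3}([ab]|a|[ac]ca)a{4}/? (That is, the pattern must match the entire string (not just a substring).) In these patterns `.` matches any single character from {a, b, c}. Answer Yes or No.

Yes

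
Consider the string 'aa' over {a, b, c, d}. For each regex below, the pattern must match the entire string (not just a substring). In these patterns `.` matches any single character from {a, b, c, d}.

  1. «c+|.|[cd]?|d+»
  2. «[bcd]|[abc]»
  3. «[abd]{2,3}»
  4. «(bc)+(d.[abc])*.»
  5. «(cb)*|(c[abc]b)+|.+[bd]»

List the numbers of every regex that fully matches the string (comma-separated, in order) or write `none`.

3

1 → no match
2 → no match
3 → match
4 → no match — must start with 'bc'
5 → no match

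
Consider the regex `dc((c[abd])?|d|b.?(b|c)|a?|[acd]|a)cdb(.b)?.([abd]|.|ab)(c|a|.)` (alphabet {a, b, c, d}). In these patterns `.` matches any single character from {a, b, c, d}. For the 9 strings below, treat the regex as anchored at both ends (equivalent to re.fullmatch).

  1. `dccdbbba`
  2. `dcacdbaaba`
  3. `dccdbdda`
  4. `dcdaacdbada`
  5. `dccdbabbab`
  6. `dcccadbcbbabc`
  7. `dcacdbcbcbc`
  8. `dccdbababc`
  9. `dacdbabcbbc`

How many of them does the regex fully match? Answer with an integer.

6

1. `dccdbbba` → match
2. `dcacdbaaba` → match
3. `dccdbdda` → match
4. `dcdaacdbada` → no match
5. `dccdbabbab` → match
6 → no match
7. `dcacdbcbcbc` → match
8. `dccdbababc` → match
9. `dacdbabcbbc` → no match — must start with `dc`
Total matched: 6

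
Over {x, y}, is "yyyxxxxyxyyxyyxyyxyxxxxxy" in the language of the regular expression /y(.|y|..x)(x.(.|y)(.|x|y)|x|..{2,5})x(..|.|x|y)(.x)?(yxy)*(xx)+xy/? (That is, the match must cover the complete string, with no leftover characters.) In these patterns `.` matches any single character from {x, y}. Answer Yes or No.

Yes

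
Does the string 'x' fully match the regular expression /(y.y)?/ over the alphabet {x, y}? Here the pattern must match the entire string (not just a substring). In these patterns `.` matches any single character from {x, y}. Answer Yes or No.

No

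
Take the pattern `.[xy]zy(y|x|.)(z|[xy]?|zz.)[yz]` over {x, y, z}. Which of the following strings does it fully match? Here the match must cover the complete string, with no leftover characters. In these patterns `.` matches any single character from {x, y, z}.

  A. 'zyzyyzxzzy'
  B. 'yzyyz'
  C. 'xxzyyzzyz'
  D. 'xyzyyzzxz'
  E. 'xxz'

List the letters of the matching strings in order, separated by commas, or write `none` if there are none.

A → no match
B → no match
C → match
D → match
E → no match

C, D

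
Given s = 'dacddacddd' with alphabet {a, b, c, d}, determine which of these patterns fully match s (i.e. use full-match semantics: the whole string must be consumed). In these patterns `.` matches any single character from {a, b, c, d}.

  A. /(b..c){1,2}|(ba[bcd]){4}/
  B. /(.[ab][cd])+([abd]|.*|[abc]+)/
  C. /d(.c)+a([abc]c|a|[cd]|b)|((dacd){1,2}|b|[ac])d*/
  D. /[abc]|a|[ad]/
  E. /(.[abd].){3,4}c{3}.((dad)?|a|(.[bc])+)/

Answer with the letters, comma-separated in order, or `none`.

A → no match
B → match
C → match
D → no match
E → no match

B, C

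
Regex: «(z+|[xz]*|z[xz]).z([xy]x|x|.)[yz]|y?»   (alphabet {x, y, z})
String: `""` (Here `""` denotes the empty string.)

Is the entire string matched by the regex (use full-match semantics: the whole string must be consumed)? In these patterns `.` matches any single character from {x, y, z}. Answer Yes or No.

Yes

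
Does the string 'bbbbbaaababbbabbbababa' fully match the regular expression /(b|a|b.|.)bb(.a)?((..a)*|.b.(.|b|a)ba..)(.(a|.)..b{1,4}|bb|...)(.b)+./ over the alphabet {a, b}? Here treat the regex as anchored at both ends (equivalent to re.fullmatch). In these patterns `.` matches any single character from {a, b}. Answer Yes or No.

Yes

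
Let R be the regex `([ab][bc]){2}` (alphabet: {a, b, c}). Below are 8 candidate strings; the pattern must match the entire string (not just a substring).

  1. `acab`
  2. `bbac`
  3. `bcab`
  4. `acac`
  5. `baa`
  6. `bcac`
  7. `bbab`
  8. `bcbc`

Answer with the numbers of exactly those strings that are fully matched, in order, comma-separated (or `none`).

1 → match
2 → match
3 → match
4 → match
5 → no match
6 → match
7 → match
8 → match

1, 2, 3, 4, 6, 7, 8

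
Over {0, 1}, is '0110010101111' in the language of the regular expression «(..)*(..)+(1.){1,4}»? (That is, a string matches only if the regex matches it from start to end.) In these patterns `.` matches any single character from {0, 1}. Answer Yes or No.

No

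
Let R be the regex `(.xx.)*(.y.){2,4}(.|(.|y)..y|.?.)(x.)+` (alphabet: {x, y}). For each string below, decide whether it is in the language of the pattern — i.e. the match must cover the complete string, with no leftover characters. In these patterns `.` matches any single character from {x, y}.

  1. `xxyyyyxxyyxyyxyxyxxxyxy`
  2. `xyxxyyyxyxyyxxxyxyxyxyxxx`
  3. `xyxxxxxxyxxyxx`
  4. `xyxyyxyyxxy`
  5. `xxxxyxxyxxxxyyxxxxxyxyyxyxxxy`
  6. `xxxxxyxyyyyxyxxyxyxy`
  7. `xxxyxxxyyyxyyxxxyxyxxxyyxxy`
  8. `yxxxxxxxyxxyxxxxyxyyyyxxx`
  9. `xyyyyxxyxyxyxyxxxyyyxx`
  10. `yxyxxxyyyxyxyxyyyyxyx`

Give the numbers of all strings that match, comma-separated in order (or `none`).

1 → no match
2 → no match
3 → no match
4 → no match
5 → no match
6 → no match
7 → no match
8 → no match
9 → no match
10 → no match

none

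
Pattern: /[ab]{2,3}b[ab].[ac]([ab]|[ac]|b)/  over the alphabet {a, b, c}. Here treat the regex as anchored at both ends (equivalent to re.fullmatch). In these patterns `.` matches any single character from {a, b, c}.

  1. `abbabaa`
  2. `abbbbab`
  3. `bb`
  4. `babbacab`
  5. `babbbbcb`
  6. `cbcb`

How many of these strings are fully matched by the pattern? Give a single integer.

4

1 → match
2 → match
3 → no match
4 → match
5 → match
6 → no match
Total matched: 4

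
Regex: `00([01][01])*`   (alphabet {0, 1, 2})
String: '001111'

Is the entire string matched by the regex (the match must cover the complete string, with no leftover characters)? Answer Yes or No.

Yes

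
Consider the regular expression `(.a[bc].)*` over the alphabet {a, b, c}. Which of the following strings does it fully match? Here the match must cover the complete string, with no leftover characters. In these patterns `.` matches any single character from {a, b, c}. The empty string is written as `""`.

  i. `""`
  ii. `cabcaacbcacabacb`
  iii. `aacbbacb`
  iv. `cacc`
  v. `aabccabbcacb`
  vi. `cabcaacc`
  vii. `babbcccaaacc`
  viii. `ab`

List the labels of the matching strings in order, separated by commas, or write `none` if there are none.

i, ii, iii, iv, v, vi

i → match
ii → match
iii → match
iv → match
v → match
vi → match
vii → no match
viii → no match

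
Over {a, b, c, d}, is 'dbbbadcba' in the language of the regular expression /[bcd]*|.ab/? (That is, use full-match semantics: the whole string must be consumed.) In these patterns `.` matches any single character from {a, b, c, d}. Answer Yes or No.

No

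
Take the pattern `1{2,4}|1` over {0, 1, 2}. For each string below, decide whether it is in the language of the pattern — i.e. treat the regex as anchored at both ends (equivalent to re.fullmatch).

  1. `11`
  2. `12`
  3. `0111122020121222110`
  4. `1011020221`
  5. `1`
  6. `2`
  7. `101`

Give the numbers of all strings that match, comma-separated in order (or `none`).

1 → match
2 → no match — must end with `1`
3 → no match — must start with `1`
4 → no match
5 → match
6 → no match — must start with `1`
7 → no match

1, 5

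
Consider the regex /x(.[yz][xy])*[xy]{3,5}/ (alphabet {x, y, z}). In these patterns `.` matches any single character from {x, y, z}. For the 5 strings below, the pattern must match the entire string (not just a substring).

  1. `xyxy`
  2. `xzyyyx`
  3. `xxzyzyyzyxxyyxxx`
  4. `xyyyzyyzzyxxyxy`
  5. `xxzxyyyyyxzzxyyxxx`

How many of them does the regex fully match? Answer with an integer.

1 → match
2 → no match
3 → match
4 → match
5 → match
Total matched: 4

4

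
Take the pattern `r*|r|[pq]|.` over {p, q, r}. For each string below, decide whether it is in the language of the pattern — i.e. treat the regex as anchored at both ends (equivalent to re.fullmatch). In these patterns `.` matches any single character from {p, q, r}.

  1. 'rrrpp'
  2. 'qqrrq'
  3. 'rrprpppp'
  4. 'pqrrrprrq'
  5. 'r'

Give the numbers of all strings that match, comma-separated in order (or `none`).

1. 'rrrpp' → no match
2. 'qqrrq' → no match
3. 'rrprpppp' → no match
4. 'pqrrrprrq' → no match
5. 'r' → match

5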